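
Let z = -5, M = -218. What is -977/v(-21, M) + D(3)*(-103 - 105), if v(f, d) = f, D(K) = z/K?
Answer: 8257/21 ≈ 393.19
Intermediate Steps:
D(K) = -5/K
-977/v(-21, M) + D(3)*(-103 - 105) = -977/(-21) + (-5/3)*(-103 - 105) = -977*(-1/21) - 5*⅓*(-208) = 977/21 - 5/3*(-208) = 977/21 + 1040/3 = 8257/21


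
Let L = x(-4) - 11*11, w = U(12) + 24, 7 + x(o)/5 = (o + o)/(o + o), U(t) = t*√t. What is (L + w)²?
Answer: 17857 - 6096*√3 ≈ 7298.4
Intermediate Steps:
U(t) = t^(3/2)
x(o) = -30 (x(o) = -35 + 5*((o + o)/(o + o)) = -35 + 5*((2*o)/((2*o))) = -35 + 5*((2*o)*(1/(2*o))) = -35 + 5*1 = -35 + 5 = -30)
w = 24 + 24*√3 (w = 12^(3/2) + 24 = 24*√3 + 24 = 24 + 24*√3 ≈ 65.569)
L = -151 (L = -30 - 11*11 = -30 - 121 = -151)
(L + w)² = (-151 + (24 + 24*√3))² = (-127 + 24*√3)²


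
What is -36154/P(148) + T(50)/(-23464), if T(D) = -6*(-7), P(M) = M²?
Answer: -7582477/4588888 ≈ -1.6524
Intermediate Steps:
T(D) = 42
-36154/P(148) + T(50)/(-23464) = -36154/(148²) + 42/(-23464) = -36154/21904 + 42*(-1/23464) = -36154*1/21904 - 3/1676 = -18077/10952 - 3/1676 = -7582477/4588888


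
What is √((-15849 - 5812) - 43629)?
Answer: I*√65290 ≈ 255.52*I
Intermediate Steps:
√((-15849 - 5812) - 43629) = √(-21661 - 43629) = √(-65290) = I*√65290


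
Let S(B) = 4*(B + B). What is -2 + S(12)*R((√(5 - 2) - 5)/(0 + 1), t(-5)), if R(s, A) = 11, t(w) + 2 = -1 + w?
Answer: 1054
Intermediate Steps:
t(w) = -3 + w (t(w) = -2 + (-1 + w) = -3 + w)
S(B) = 8*B (S(B) = 4*(2*B) = 8*B)
-2 + S(12)*R((√(5 - 2) - 5)/(0 + 1), t(-5)) = -2 + (8*12)*11 = -2 + 96*11 = -2 + 1056 = 1054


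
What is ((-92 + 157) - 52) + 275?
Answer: 288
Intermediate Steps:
((-92 + 157) - 52) + 275 = (65 - 52) + 275 = 13 + 275 = 288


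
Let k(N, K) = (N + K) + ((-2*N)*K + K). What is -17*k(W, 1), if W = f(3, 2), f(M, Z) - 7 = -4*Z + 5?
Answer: 34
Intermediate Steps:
f(M, Z) = 12 - 4*Z (f(M, Z) = 7 + (-4*Z + 5) = 7 + (5 - 4*Z) = 12 - 4*Z)
W = 4 (W = 12 - 4*2 = 12 - 8 = 4)
k(N, K) = N + 2*K - 2*K*N (k(N, K) = (K + N) + (-2*K*N + K) = (K + N) + (K - 2*K*N) = N + 2*K - 2*K*N)
-17*k(W, 1) = -17*(4 + 2*1 - 2*1*4) = -17*(4 + 2 - 8) = -17*(-2) = 34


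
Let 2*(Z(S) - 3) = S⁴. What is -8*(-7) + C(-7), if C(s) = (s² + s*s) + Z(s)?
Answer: 2715/2 ≈ 1357.5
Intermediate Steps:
Z(S) = 3 + S⁴/2
C(s) = 3 + s⁴/2 + 2*s² (C(s) = (s² + s*s) + (3 + s⁴/2) = (s² + s²) + (3 + s⁴/2) = 2*s² + (3 + s⁴/2) = 3 + s⁴/2 + 2*s²)
-8*(-7) + C(-7) = -8*(-7) + (3 + (½)*(-7)⁴ + 2*(-7)²) = 56 + (3 + (½)*2401 + 2*49) = 56 + (3 + 2401/2 + 98) = 56 + 2603/2 = 2715/2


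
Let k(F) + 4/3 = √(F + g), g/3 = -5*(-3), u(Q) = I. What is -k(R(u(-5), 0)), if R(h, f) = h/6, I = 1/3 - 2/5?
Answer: 4/3 - √40490/30 ≈ -5.3740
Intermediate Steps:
I = -1/15 (I = 1*(⅓) - 2*⅕ = ⅓ - ⅖ = -1/15 ≈ -0.066667)
u(Q) = -1/15
g = 45 (g = 3*(-5*(-3)) = 3*15 = 45)
R(h, f) = h/6 (R(h, f) = h*(⅙) = h/6)
k(F) = -4/3 + √(45 + F) (k(F) = -4/3 + √(F + 45) = -4/3 + √(45 + F))
-k(R(u(-5), 0)) = -(-4/3 + √(45 + (⅙)*(-1/15))) = -(-4/3 + √(45 - 1/90)) = -(-4/3 + √(4049/90)) = -(-4/3 + √40490/30) = 4/3 - √40490/30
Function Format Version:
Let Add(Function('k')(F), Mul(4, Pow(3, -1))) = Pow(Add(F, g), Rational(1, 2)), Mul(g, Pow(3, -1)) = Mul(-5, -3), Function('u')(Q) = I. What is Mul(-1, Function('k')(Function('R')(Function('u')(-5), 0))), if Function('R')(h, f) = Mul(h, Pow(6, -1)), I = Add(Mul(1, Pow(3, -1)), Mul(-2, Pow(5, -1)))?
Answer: Add(Rational(4, 3), Mul(Rational(-1, 30), Pow(40490, Rational(1, 2)))) ≈ -5.3740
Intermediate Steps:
I = Rational(-1, 15) (I = Add(Mul(1, Rational(1, 3)), Mul(-2, Rational(1, 5))) = Add(Rational(1, 3), Rational(-2, 5)) = Rational(-1, 15) ≈ -0.066667)
Function('u')(Q) = Rational(-1, 15)
g = 45 (g = Mul(3, Mul(-5, -3)) = Mul(3, 15) = 45)
Function('R')(h, f) = Mul(Rational(1, 6), h) (Function('R')(h, f) = Mul(h, Rational(1, 6)) = Mul(Rational(1, 6), h))
Function('k')(F) = Add(Rational(-4, 3), Pow(Add(45, F), Rational(1, 2))) (Function('k')(F) = Add(Rational(-4, 3), Pow(Add(F, 45), Rational(1, 2))) = Add(Rational(-4, 3), Pow(Add(45, F), Rational(1, 2))))
Mul(-1, Function('k')(Function('R')(Function('u')(-5), 0))) = Mul(-1, Add(Rational(-4, 3), Pow(Add(45, Mul(Rational(1, 6), Rational(-1, 15))), Rational(1, 2)))) = Mul(-1, Add(Rational(-4, 3), Pow(Add(45, Rational(-1, 90)), Rational(1, 2)))) = Mul(-1, Add(Rational(-4, 3), Pow(Rational(4049, 90), Rational(1, 2)))) = Mul(-1, Add(Rational(-4, 3), Mul(Rational(1, 30), Pow(40490, Rational(1, 2))))) = Add(Rational(4, 3), Mul(Rational(-1, 30), Pow(40490, Rational(1, 2))))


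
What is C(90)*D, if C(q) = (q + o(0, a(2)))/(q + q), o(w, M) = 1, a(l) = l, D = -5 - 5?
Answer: -91/18 ≈ -5.0556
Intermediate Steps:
D = -10
C(q) = (1 + q)/(2*q) (C(q) = (q + 1)/(q + q) = (1 + q)/((2*q)) = (1 + q)*(1/(2*q)) = (1 + q)/(2*q))
C(90)*D = ((½)*(1 + 90)/90)*(-10) = ((½)*(1/90)*91)*(-10) = (91/180)*(-10) = -91/18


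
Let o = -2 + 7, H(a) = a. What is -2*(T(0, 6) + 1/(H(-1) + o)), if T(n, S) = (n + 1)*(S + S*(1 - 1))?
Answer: -25/2 ≈ -12.500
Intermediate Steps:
T(n, S) = S*(1 + n) (T(n, S) = (1 + n)*(S + S*0) = (1 + n)*(S + 0) = (1 + n)*S = S*(1 + n))
o = 5
-2*(T(0, 6) + 1/(H(-1) + o)) = -2*(6*(1 + 0) + 1/(-1 + 5)) = -2*(6*1 + 1/4) = -2*(6 + ¼) = -2*25/4 = -25/2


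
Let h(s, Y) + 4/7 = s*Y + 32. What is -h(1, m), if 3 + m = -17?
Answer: -80/7 ≈ -11.429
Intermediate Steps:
m = -20 (m = -3 - 17 = -20)
h(s, Y) = 220/7 + Y*s (h(s, Y) = -4/7 + (s*Y + 32) = -4/7 + (Y*s + 32) = -4/7 + (32 + Y*s) = 220/7 + Y*s)
-h(1, m) = -(220/7 - 20*1) = -(220/7 - 20) = -1*80/7 = -80/7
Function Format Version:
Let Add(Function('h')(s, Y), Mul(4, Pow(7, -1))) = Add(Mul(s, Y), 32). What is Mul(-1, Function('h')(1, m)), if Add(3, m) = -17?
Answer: Rational(-80, 7) ≈ -11.429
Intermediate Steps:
m = -20 (m = Add(-3, -17) = -20)
Function('h')(s, Y) = Add(Rational(220, 7), Mul(Y, s)) (Function('h')(s, Y) = Add(Rational(-4, 7), Add(Mul(s, Y), 32)) = Add(Rational(-4, 7), Add(Mul(Y, s), 32)) = Add(Rational(-4, 7), Add(32, Mul(Y, s))) = Add(Rational(220, 7), Mul(Y, s)))
Mul(-1, Function('h')(1, m)) = Mul(-1, Add(Rational(220, 7), Mul(-20, 1))) = Mul(-1, Add(Rational(220, 7), -20)) = Mul(-1, Rational(80, 7)) = Rational(-80, 7)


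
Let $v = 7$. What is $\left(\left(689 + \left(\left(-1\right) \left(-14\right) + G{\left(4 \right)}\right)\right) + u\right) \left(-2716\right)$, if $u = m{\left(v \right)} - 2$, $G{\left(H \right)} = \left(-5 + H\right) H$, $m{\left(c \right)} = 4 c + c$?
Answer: $-1988112$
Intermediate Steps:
$m{\left(c \right)} = 5 c$
$G{\left(H \right)} = H \left(-5 + H\right)$
$u = 33$ ($u = 5 \cdot 7 - 2 = 35 - 2 = 33$)
$\left(\left(689 + \left(\left(-1\right) \left(-14\right) + G{\left(4 \right)}\right)\right) + u\right) \left(-2716\right) = \left(\left(689 + \left(\left(-1\right) \left(-14\right) + 4 \left(-5 + 4\right)\right)\right) + 33\right) \left(-2716\right) = \left(\left(689 + \left(14 + 4 \left(-1\right)\right)\right) + 33\right) \left(-2716\right) = \left(\left(689 + \left(14 - 4\right)\right) + 33\right) \left(-2716\right) = \left(\left(689 + 10\right) + 33\right) \left(-2716\right) = \left(699 + 33\right) \left(-2716\right) = 732 \left(-2716\right) = -1988112$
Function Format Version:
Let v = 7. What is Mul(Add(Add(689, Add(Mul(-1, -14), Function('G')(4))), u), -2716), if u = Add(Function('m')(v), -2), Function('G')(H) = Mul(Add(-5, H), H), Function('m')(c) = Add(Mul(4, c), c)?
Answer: -1988112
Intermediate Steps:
Function('m')(c) = Mul(5, c)
Function('G')(H) = Mul(H, Add(-5, H))
u = 33 (u = Add(Mul(5, 7), -2) = Add(35, -2) = 33)
Mul(Add(Add(689, Add(Mul(-1, -14), Function('G')(4))), u), -2716) = Mul(Add(Add(689, Add(Mul(-1, -14), Mul(4, Add(-5, 4)))), 33), -2716) = Mul(Add(Add(689, Add(14, Mul(4, -1))), 33), -2716) = Mul(Add(Add(689, Add(14, -4)), 33), -2716) = Mul(Add(Add(689, 10), 33), -2716) = Mul(Add(699, 33), -2716) = Mul(732, -2716) = -1988112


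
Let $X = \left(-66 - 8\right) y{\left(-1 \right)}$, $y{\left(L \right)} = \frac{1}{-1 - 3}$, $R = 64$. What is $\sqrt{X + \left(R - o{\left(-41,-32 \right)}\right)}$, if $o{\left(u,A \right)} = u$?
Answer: $\frac{\sqrt{494}}{2} \approx 11.113$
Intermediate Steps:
$y{\left(L \right)} = - \frac{1}{4}$ ($y{\left(L \right)} = \frac{1}{-4} = - \frac{1}{4}$)
$X = \frac{37}{2}$ ($X = \left(-66 - 8\right) \left(- \frac{1}{4}\right) = \left(-74\right) \left(- \frac{1}{4}\right) = \frac{37}{2} \approx 18.5$)
$\sqrt{X + \left(R - o{\left(-41,-32 \right)}\right)} = \sqrt{\frac{37}{2} + \left(64 - -41\right)} = \sqrt{\frac{37}{2} + \left(64 + 41\right)} = \sqrt{\frac{37}{2} + 105} = \sqrt{\frac{247}{2}} = \frac{\sqrt{494}}{2}$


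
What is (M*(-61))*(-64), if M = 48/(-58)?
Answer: -93696/29 ≈ -3230.9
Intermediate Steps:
M = -24/29 (M = 48*(-1/58) = -24/29 ≈ -0.82759)
(M*(-61))*(-64) = -24/29*(-61)*(-64) = (1464/29)*(-64) = -93696/29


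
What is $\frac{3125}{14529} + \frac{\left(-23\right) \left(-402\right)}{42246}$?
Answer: $\frac{14797438}{34099563} \approx 0.43395$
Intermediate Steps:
$\frac{3125}{14529} + \frac{\left(-23\right) \left(-402\right)}{42246} = 3125 \cdot \frac{1}{14529} + 9246 \cdot \frac{1}{42246} = \frac{3125}{14529} + \frac{1541}{7041} = \frac{14797438}{34099563}$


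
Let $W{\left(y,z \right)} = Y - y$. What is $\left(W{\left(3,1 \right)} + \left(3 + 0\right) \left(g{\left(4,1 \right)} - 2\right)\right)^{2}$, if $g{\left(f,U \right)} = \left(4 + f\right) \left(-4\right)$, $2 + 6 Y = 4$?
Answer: $\frac{98596}{9} \approx 10955.0$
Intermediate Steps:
$Y = \frac{1}{3}$ ($Y = - \frac{1}{3} + \frac{1}{6} \cdot 4 = - \frac{1}{3} + \frac{2}{3} = \frac{1}{3} \approx 0.33333$)
$W{\left(y,z \right)} = \frac{1}{3} - y$
$g{\left(f,U \right)} = -16 - 4 f$
$\left(W{\left(3,1 \right)} + \left(3 + 0\right) \left(g{\left(4,1 \right)} - 2\right)\right)^{2} = \left(\left(\frac{1}{3} - 3\right) + \left(3 + 0\right) \left(\left(-16 - 16\right) - 2\right)\right)^{2} = \left(\left(\frac{1}{3} - 3\right) + 3 \left(\left(-16 - 16\right) - 2\right)\right)^{2} = \left(- \frac{8}{3} + 3 \left(-32 - 2\right)\right)^{2} = \left(- \frac{8}{3} + 3 \left(-34\right)\right)^{2} = \left(- \frac{8}{3} - 102\right)^{2} = \left(- \frac{314}{3}\right)^{2} = \frac{98596}{9}$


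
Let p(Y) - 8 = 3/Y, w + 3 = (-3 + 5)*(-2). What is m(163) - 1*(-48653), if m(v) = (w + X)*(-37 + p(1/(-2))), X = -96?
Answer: 52258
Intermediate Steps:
w = -7 (w = -3 + (-3 + 5)*(-2) = -3 + 2*(-2) = -3 - 4 = -7)
p(Y) = 8 + 3/Y
m(v) = 3605 (m(v) = (-7 - 96)*(-37 + (8 + 3/(1/(-2)))) = -103*(-37 + (8 + 3/(-½))) = -103*(-37 + (8 + 3*(-2))) = -103*(-37 + (8 - 6)) = -103*(-37 + 2) = -103*(-35) = 3605)
m(163) - 1*(-48653) = 3605 - 1*(-48653) = 3605 + 48653 = 52258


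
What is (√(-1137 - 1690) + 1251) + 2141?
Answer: 3392 + I*√2827 ≈ 3392.0 + 53.17*I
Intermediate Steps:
(√(-1137 - 1690) + 1251) + 2141 = (√(-2827) + 1251) + 2141 = (I*√2827 + 1251) + 2141 = (1251 + I*√2827) + 2141 = 3392 + I*√2827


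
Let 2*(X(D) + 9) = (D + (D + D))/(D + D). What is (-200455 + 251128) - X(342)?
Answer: 202725/4 ≈ 50681.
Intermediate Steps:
X(D) = -33/4 (X(D) = -9 + ((D + (D + D))/(D + D))/2 = -9 + ((D + 2*D)/((2*D)))/2 = -9 + ((3*D)*(1/(2*D)))/2 = -9 + (½)*(3/2) = -9 + ¾ = -33/4)
(-200455 + 251128) - X(342) = (-200455 + 251128) - 1*(-33/4) = 50673 + 33/4 = 202725/4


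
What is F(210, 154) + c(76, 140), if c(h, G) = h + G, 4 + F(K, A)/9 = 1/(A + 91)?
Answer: 44109/245 ≈ 180.04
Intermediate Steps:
F(K, A) = -36 + 9/(91 + A) (F(K, A) = -36 + 9/(A + 91) = -36 + 9/(91 + A))
c(h, G) = G + h
F(210, 154) + c(76, 140) = 9*(-363 - 4*154)/(91 + 154) + (140 + 76) = 9*(-363 - 616)/245 + 216 = 9*(1/245)*(-979) + 216 = -8811/245 + 216 = 44109/245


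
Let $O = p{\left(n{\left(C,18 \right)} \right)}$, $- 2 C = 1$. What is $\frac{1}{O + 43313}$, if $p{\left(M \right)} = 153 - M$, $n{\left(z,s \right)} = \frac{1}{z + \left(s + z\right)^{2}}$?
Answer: $\frac{1223}{53158914} \approx 2.3006 \cdot 10^{-5}$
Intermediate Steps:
$C = - \frac{1}{2}$ ($C = \left(- \frac{1}{2}\right) 1 = - \frac{1}{2} \approx -0.5$)
$O = \frac{187115}{1223}$ ($O = 153 - \frac{1}{- \frac{1}{2} + \left(18 - \frac{1}{2}\right)^{2}} = 153 - \frac{1}{- \frac{1}{2} + \left(\frac{35}{2}\right)^{2}} = 153 - \frac{1}{- \frac{1}{2} + \frac{1225}{4}} = 153 - \frac{1}{\frac{1223}{4}} = 153 - \frac{4}{1223} = \frac{187115}{1223} \approx 153.0$)
$\frac{1}{O + 43313} = \frac{1}{\frac{187115}{1223} + 43313} = \frac{1}{\frac{53158914}{1223}} = \frac{1223}{53158914}$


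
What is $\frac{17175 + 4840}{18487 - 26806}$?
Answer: $- \frac{22015}{8319} \approx -2.6464$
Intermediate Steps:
$\frac{17175 + 4840}{18487 - 26806} = \frac{22015}{-8319} = 22015 \left(- \frac{1}{8319}\right) = - \frac{22015}{8319}$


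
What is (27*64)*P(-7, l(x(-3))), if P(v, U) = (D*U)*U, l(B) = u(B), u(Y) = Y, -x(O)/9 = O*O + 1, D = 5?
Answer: 69984000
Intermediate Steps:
x(O) = -9 - 9*O² (x(O) = -9*(O*O + 1) = -9*(O² + 1) = -9*(1 + O²) = -9 - 9*O²)
l(B) = B
P(v, U) = 5*U² (P(v, U) = (5*U)*U = 5*U²)
(27*64)*P(-7, l(x(-3))) = (27*64)*(5*(-9 - 9*(-3)²)²) = 1728*(5*(-9 - 9*9)²) = 1728*(5*(-9 - 81)²) = 1728*(5*(-90)²) = 1728*(5*8100) = 1728*40500 = 69984000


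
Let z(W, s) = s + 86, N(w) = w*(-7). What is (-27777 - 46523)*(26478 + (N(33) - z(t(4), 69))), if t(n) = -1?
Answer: -1938635600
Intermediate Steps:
N(w) = -7*w
z(W, s) = 86 + s
(-27777 - 46523)*(26478 + (N(33) - z(t(4), 69))) = (-27777 - 46523)*(26478 + (-7*33 - (86 + 69))) = -74300*(26478 + (-231 - 1*155)) = -74300*(26478 + (-231 - 155)) = -74300*(26478 - 386) = -74300*26092 = -1938635600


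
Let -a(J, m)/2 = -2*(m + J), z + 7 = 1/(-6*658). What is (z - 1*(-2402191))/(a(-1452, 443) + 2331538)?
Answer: 9483822431/9188977896 ≈ 1.0321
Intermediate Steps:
z = -27637/3948 (z = -7 + 1/(-6*658) = -7 + 1/(-3948) = -7 - 1/3948 = -27637/3948 ≈ -7.0003)
a(J, m) = 4*J + 4*m (a(J, m) = -(-4)*(m + J) = -(-4)*(J + m) = -2*(-2*J - 2*m) = 4*J + 4*m)
(z - 1*(-2402191))/(a(-1452, 443) + 2331538) = (-27637/3948 - 1*(-2402191))/((4*(-1452) + 4*443) + 2331538) = (-27637/3948 + 2402191)/((-5808 + 1772) + 2331538) = 9483822431/(3948*(-4036 + 2331538)) = (9483822431/3948)/2327502 = (9483822431/3948)*(1/2327502) = 9483822431/9188977896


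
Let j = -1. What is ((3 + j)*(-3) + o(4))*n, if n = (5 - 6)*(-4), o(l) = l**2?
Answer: 40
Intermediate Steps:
n = 4 (n = -1*(-4) = 4)
((3 + j)*(-3) + o(4))*n = ((3 - 1)*(-3) + 4**2)*4 = (2*(-3) + 16)*4 = (-6 + 16)*4 = 10*4 = 40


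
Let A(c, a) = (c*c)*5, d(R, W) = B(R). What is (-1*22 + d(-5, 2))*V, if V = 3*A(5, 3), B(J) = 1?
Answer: -7875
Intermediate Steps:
d(R, W) = 1
A(c, a) = 5*c² (A(c, a) = c²*5 = 5*c²)
V = 375 (V = 3*(5*5²) = 3*(5*25) = 3*125 = 375)
(-1*22 + d(-5, 2))*V = (-1*22 + 1)*375 = (-22 + 1)*375 = -21*375 = -7875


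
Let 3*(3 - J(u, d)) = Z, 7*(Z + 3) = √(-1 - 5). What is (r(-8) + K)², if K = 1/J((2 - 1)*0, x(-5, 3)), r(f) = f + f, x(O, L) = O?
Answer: (14112*√6 + 582931*I)/(2*(28*√6 + 1175*I)) ≈ 248.07 - 0.22945*I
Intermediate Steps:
Z = -3 + I*√6/7 (Z = -3 + √(-1 - 5)/7 = -3 + √(-6)/7 = -3 + (I*√6)/7 = -3 + I*√6/7 ≈ -3.0 + 0.34993*I)
r(f) = 2*f
J(u, d) = 4 - I*√6/21 (J(u, d) = 3 - (-3 + I*√6/7)/3 = 3 + (1 - I*√6/21) = 4 - I*√6/21)
K = 1/(4 - I*√6/21) ≈ 0.24979 + 0.007284*I
(r(-8) + K)² = (2*(-8) + (294/1177 + 7*I*√6/2354))² = (-16 + (294/1177 + 7*I*√6/2354))² = (-18538/1177 + 7*I*√6/2354)²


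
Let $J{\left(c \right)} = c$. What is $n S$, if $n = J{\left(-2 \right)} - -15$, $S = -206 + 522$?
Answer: $4108$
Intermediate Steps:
$S = 316$
$n = 13$ ($n = -2 - -15 = -2 + 15 = 13$)
$n S = 13 \cdot 316 = 4108$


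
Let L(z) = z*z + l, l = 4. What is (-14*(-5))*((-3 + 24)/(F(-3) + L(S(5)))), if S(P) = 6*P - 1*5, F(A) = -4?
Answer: 294/125 ≈ 2.3520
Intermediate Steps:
S(P) = -5 + 6*P (S(P) = 6*P - 5 = -5 + 6*P)
L(z) = 4 + z**2 (L(z) = z*z + 4 = z**2 + 4 = 4 + z**2)
(-14*(-5))*((-3 + 24)/(F(-3) + L(S(5)))) = (-14*(-5))*((-3 + 24)/(-4 + (4 + (-5 + 6*5)**2))) = 70*(21/(-4 + (4 + (-5 + 30)**2))) = 70*(21/(-4 + (4 + 25**2))) = 70*(21/(-4 + (4 + 625))) = 70*(21/(-4 + 629)) = 70*(21/625) = 294/125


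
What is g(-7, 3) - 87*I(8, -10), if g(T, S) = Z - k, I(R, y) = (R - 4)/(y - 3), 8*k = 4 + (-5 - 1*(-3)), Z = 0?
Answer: 1379/52 ≈ 26.519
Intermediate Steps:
k = ¼ (k = (4 + (-5 - 1*(-3)))/8 = (4 + (-5 + 3))/8 = (4 - 2)/8 = (⅛)*2 = ¼ ≈ 0.25000)
I(R, y) = (-4 + R)/(-3 + y)
g(T, S) = -¼ (g(T, S) = 0 - 1*¼ = 0 - ¼ = -¼)
g(-7, 3) - 87*I(8, -10) = -¼ - 87*(-4 + 8)/(-3 - 10) = -¼ - 87*4/(-13) = -¼ - (-87)*4/13 = -¼ - 87*(-4/13) = -¼ + 348/13 = 1379/52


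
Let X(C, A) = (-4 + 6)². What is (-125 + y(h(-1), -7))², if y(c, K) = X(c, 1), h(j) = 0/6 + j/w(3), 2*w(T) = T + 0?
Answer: 14641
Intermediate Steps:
w(T) = T/2 (w(T) = (T + 0)/2 = T/2)
X(C, A) = 4 (X(C, A) = 2² = 4)
h(j) = 2*j/3 (h(j) = 0/6 + j/(((½)*3)) = 0*(⅙) + j/(3/2) = 0 + j*(⅔) = 0 + 2*j/3 = 2*j/3)
y(c, K) = 4
(-125 + y(h(-1), -7))² = (-125 + 4)² = (-121)² = 14641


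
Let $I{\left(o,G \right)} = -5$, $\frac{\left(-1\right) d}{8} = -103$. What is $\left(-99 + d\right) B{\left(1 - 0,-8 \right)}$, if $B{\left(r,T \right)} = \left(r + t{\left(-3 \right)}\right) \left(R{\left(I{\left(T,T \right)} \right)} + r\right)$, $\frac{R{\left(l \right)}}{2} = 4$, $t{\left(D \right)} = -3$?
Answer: $-13050$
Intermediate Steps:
$d = 824$ ($d = \left(-8\right) \left(-103\right) = 824$)
$R{\left(l \right)} = 8$ ($R{\left(l \right)} = 2 \cdot 4 = 8$)
$B{\left(r,T \right)} = \left(-3 + r\right) \left(8 + r\right)$ ($B{\left(r,T \right)} = \left(r - 3\right) \left(8 + r\right) = \left(-3 + r\right) \left(8 + r\right)$)
$\left(-99 + d\right) B{\left(1 - 0,-8 \right)} = \left(-99 + 824\right) \left(-24 + \left(1 - 0\right)^{2} + 5 \left(1 - 0\right)\right) = 725 \left(-24 + \left(1 + 0\right)^{2} + 5 \left(1 + 0\right)\right) = 725 \left(-24 + 1^{2} + 5 \cdot 1\right) = 725 \left(-24 + 1 + 5\right) = 725 \left(-18\right) = -13050$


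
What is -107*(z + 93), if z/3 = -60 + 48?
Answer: -6099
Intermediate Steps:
z = -36 (z = 3*(-60 + 48) = 3*(-12) = -36)
-107*(z + 93) = -107*(-36 + 93) = -107*57 = -6099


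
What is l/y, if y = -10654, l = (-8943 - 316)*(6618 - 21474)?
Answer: -68775852/5327 ≈ -12911.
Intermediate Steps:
l = 137551704 (l = -9259*(-14856) = 137551704)
l/y = 137551704/(-10654) = 137551704*(-1/10654) = -68775852/5327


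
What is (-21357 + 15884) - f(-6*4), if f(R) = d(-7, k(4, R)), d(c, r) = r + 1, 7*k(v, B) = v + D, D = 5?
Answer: -38327/7 ≈ -5475.3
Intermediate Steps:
k(v, B) = 5/7 + v/7 (k(v, B) = (v + 5)/7 = (5 + v)/7 = 5/7 + v/7)
d(c, r) = 1 + r
f(R) = 16/7 (f(R) = 1 + (5/7 + (⅐)*4) = 1 + (5/7 + 4/7) = 1 + 9/7 = 16/7)
(-21357 + 15884) - f(-6*4) = (-21357 + 15884) - 1*16/7 = -5473 - 16/7 = -38327/7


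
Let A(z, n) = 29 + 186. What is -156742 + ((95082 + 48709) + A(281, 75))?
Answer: -12736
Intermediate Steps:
A(z, n) = 215
-156742 + ((95082 + 48709) + A(281, 75)) = -156742 + ((95082 + 48709) + 215) = -156742 + (143791 + 215) = -156742 + 144006 = -12736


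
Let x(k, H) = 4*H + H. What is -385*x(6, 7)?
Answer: -13475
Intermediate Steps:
x(k, H) = 5*H
-385*x(6, 7) = -1925*7 = -385*35 = -13475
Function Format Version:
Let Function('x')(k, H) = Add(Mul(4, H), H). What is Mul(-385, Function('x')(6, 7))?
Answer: -13475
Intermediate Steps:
Function('x')(k, H) = Mul(5, H)
Mul(-385, Function('x')(6, 7)) = Mul(-385, Mul(5, 7)) = Mul(-385, 35) = -13475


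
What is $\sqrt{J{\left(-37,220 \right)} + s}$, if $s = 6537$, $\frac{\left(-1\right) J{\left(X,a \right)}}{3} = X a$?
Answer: $\sqrt{30957} \approx 175.95$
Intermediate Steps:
$J{\left(X,a \right)} = - 3 X a$
$\sqrt{J{\left(-37,220 \right)} + s} = \sqrt{\left(-3\right) \left(-37\right) 220 + 6537} = \sqrt{24420 + 6537} = \sqrt{30957}$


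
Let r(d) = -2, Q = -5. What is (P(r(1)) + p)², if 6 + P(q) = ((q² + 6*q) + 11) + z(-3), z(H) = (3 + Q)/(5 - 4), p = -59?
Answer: 4096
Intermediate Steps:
z(H) = -2 (z(H) = (3 - 5)/(5 - 4) = -2/1 = -2*1 = -2)
P(q) = 3 + q² + 6*q (P(q) = -6 + (((q² + 6*q) + 11) - 2) = -6 + ((11 + q² + 6*q) - 2) = -6 + (9 + q² + 6*q) = 3 + q² + 6*q)
(P(r(1)) + p)² = ((3 + (-2)² + 6*(-2)) - 59)² = ((3 + 4 - 12) - 59)² = (-5 - 59)² = (-64)² = 4096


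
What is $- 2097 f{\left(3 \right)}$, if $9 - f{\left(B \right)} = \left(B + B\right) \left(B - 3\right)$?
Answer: $-18873$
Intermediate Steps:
$f{\left(B \right)} = 9 - 2 B \left(-3 + B\right)$ ($f{\left(B \right)} = 9 - \left(B + B\right) \left(B - 3\right) = 9 - 2 B \left(-3 + B\right)$)
$- 2097 f{\left(3 \right)} = - 2097 \left(9 - 2 \cdot 3^{2} + 6 \cdot 3\right) = - 2097 \left(9 - 18 + 18\right) = \left(-2097\right) 9 = -18873$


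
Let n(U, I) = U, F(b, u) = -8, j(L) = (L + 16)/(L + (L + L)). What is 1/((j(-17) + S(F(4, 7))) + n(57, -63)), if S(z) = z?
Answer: 51/2500 ≈ 0.020400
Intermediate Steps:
j(L) = (16 + L)/(3*L) (j(L) = (16 + L)/(L + 2*L) = (16 + L)/((3*L)) = (16 + L)*(1/(3*L)) = (16 + L)/(3*L))
1/((j(-17) + S(F(4, 7))) + n(57, -63)) = 1/(((1/3)*(16 - 17)/(-17) - 8) + 57) = 1/(((1/3)*(-1/17)*(-1) - 8) + 57) = 1/((1/51 - 8) + 57) = 1/(-407/51 + 57) = 1/(2500/51) = 51/2500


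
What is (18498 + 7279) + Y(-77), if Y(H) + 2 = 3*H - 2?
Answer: 25542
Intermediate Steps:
Y(H) = -4 + 3*H (Y(H) = -2 + (3*H - 2) = -2 + (-2 + 3*H) = -4 + 3*H)
(18498 + 7279) + Y(-77) = (18498 + 7279) + (-4 + 3*(-77)) = 25777 + (-4 - 231) = 25777 - 235 = 25542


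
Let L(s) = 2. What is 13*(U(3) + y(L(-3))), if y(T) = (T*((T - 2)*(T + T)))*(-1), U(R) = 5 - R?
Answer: 26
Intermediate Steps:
y(T) = -2*T**2*(-2 + T) (y(T) = (T*((-2 + T)*(2*T)))*(-1) = (T*(2*T*(-2 + T)))*(-1) = (2*T**2*(-2 + T))*(-1) = -2*T**2*(-2 + T))
13*(U(3) + y(L(-3))) = 13*((5 - 1*3) + 2*2**2*(2 - 1*2)) = 13*((5 - 3) + 2*4*(2 - 2)) = 13*(2 + 2*4*0) = 13*(2 + 0) = 13*2 = 26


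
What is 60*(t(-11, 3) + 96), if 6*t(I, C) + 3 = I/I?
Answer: 5740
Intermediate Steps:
t(I, C) = -⅓ (t(I, C) = -½ + (I/I)/6 = -½ + (⅙)*1 = -½ + ⅙ = -⅓)
60*(t(-11, 3) + 96) = 60*(-⅓ + 96) = 60*(287/3) = 5740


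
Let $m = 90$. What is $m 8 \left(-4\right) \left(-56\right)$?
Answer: $161280$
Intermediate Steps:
$m 8 \left(-4\right) \left(-56\right) = 90 \cdot 8 \left(-4\right) \left(-56\right) = 90 \left(-32\right) \left(-56\right) = \left(-2880\right) \left(-56\right) = 161280$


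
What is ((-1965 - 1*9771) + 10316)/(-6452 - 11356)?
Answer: 355/4452 ≈ 0.079739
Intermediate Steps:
((-1965 - 1*9771) + 10316)/(-6452 - 11356) = ((-1965 - 9771) + 10316)/(-17808) = (-11736 + 10316)*(-1/17808) = -1420*(-1/17808) = 355/4452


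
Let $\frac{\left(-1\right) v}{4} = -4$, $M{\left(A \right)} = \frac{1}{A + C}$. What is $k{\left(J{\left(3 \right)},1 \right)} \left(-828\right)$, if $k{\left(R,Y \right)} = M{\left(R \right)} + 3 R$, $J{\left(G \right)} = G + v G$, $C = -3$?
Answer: $- \frac{506805}{4} \approx -1.267 \cdot 10^{5}$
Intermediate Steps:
$M{\left(A \right)} = \frac{1}{-3 + A}$ ($M{\left(A \right)} = \frac{1}{A - 3} = \frac{1}{-3 + A}$)
$v = 16$ ($v = \left(-4\right) \left(-4\right) = 16$)
$J{\left(G \right)} = 17 G$ ($J{\left(G \right)} = G + 16 G = 17 G$)
$k{\left(R,Y \right)} = \frac{1}{-3 + R} + 3 R$
$k{\left(J{\left(3 \right)},1 \right)} \left(-828\right) = \frac{1 + 3 \cdot 17 \cdot 3 \left(-3 + 17 \cdot 3\right)}{-3 + 17 \cdot 3} \left(-828\right) = \frac{1 + 3 \cdot 51 \left(-3 + 51\right)}{-3 + 51} \left(-828\right) = \frac{1 + 3 \cdot 51 \cdot 48}{48} \left(-828\right) = \frac{1 + 7344}{48} \left(-828\right) = \frac{1}{48} \cdot 7345 \left(-828\right) = \frac{7345}{48} \left(-828\right) = - \frac{506805}{4}$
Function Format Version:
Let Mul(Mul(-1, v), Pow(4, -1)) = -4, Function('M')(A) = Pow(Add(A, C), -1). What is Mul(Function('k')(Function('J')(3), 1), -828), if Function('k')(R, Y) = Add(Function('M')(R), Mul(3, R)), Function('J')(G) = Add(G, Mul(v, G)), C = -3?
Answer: Rational(-506805, 4) ≈ -1.2670e+5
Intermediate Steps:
Function('M')(A) = Pow(Add(-3, A), -1) (Function('M')(A) = Pow(Add(A, -3), -1) = Pow(Add(-3, A), -1))
v = 16 (v = Mul(-4, -4) = 16)
Function('J')(G) = Mul(17, G) (Function('J')(G) = Add(G, Mul(16, G)) = Mul(17, G))
Function('k')(R, Y) = Add(Pow(Add(-3, R), -1), Mul(3, R))
Mul(Function('k')(Function('J')(3), 1), -828) = Mul(Mul(Pow(Add(-3, Mul(17, 3)), -1), Add(1, Mul(3, Mul(17, 3), Add(-3, Mul(17, 3))))), -828) = Mul(Mul(Pow(Add(-3, 51), -1), Add(1, Mul(3, 51, Add(-3, 51)))), -828) = Mul(Mul(Pow(48, -1), Add(1, Mul(3, 51, 48))), -828) = Mul(Mul(Rational(1, 48), Add(1, 7344)), -828) = Mul(Mul(Rational(1, 48), 7345), -828) = Mul(Rational(7345, 48), -828) = Rational(-506805, 4)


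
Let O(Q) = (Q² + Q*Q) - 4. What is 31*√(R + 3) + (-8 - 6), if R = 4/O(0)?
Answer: -14 + 31*√2 ≈ 29.841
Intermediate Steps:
O(Q) = -4 + 2*Q² (O(Q) = (Q² + Q²) - 4 = 2*Q² - 4 = -4 + 2*Q²)
R = -1 (R = 4/(-4 + 2*0²) = 4/(-4 + 2*0) = 4/(-4 + 0) = 4/(-4) = 4*(-¼) = -1)
31*√(R + 3) + (-8 - 6) = 31*√(-1 + 3) + (-8 - 6) = 31*√2 - 14 = -14 + 31*√2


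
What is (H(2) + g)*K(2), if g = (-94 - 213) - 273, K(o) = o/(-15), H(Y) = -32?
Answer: 408/5 ≈ 81.600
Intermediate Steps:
K(o) = -o/15 (K(o) = o*(-1/15) = -o/15)
g = -580 (g = -307 - 273 = -580)
(H(2) + g)*K(2) = (-32 - 580)*(-1/15*2) = -612*(-2/15) = 408/5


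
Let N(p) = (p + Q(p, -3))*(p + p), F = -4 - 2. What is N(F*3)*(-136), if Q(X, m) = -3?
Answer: -102816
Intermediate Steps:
F = -6
N(p) = 2*p*(-3 + p) (N(p) = (p - 3)*(p + p) = (-3 + p)*(2*p) = 2*p*(-3 + p))
N(F*3)*(-136) = (2*(-6*3)*(-3 - 6*3))*(-136) = (2*(-18)*(-3 - 18))*(-136) = (2*(-18)*(-21))*(-136) = 756*(-136) = -102816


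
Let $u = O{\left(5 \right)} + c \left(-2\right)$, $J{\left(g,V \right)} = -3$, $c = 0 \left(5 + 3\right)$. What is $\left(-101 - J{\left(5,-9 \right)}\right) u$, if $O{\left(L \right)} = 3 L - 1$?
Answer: $-1372$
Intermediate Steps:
$c = 0$ ($c = 0 \cdot 8 = 0$)
$O{\left(L \right)} = -1 + 3 L$
$u = 14$ ($u = \left(-1 + 3 \cdot 5\right) + 0 \left(-2\right) = \left(-1 + 15\right) + 0 = 14 + 0 = 14$)
$\left(-101 - J{\left(5,-9 \right)}\right) u = \left(-101 - -3\right) 14 = \left(-101 + 3\right) 14 = \left(-98\right) 14 = -1372$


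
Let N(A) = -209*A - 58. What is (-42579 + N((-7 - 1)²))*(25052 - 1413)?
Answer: -1324091307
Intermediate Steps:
N(A) = -58 - 209*A
(-42579 + N((-7 - 1)²))*(25052 - 1413) = (-42579 + (-58 - 209*(-7 - 1)²))*(25052 - 1413) = (-42579 + (-58 - 209*(-8)²))*23639 = (-42579 + (-58 - 209*64))*23639 = (-42579 + (-58 - 13376))*23639 = (-42579 - 13434)*23639 = -56013*23639 = -1324091307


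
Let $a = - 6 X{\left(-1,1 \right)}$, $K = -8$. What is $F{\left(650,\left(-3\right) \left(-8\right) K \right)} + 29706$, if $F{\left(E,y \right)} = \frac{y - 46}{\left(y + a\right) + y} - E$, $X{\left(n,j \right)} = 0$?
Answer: $\frac{5578871}{192} \approx 29057.0$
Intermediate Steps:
$a = 0$ ($a = \left(-6\right) 0 = 0$)
$F{\left(E,y \right)} = - E + \frac{-46 + y}{2 y}$ ($F{\left(E,y \right)} = \frac{y - 46}{\left(y + 0\right) + y} - E = \frac{-46 + y}{y + y} - E = \frac{-46 + y}{2 y} - E = - E + \frac{-46 + y}{2 y}$)
$F{\left(650,\left(-3\right) \left(-8\right) K \right)} + 29706 = \left(\frac{1}{2} - 650 - \frac{23}{\left(-3\right) \left(-8\right) \left(-8\right)}\right) + 29706 = \left(\frac{1}{2} - 650 - \frac{23}{24 \left(-8\right)}\right) + 29706 = \left(\frac{1}{2} - 650 - \frac{23}{-192}\right) + 29706 = \left(\frac{1}{2} - 650 - - \frac{23}{192}\right) + 29706 = \left(\frac{1}{2} - 650 + \frac{23}{192}\right) + 29706 = - \frac{124681}{192} + 29706 = \frac{5578871}{192}$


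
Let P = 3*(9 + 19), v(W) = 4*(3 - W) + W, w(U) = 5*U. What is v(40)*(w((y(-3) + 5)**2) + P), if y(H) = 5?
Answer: -63072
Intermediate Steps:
v(W) = 12 - 3*W (v(W) = (12 - 4*W) + W = 12 - 3*W)
P = 84 (P = 3*28 = 84)
v(40)*(w((y(-3) + 5)**2) + P) = (12 - 3*40)*(5*(5 + 5)**2 + 84) = (12 - 120)*(5*10**2 + 84) = -108*(5*100 + 84) = -108*(500 + 84) = -108*584 = -63072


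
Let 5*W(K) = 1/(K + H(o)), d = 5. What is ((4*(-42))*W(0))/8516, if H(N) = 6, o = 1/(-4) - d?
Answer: -7/10645 ≈ -0.00065759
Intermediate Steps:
o = -21/4 (o = 1/(-4) - 1*5 = -¼ - 5 = -21/4 ≈ -5.2500)
W(K) = 1/(5*(6 + K)) (W(K) = 1/(5*(K + 6)) = 1/(5*(6 + K)))
((4*(-42))*W(0))/8516 = ((4*(-42))*(1/(5*(6 + 0))))/8516 = -168/(5*6)*(1/8516) = -168*1/30*(1/8516) = -28/5*1/8516 = -7/10645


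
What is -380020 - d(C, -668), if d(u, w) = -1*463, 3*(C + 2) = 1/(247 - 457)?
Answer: -379557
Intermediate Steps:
C = -1261/630 (C = -2 + 1/(3*(247 - 457)) = -2 + (⅓)/(-210) = -2 + (⅓)*(-1/210) = -2 - 1/630 = -1261/630 ≈ -2.0016)
d(u, w) = -463
-380020 - d(C, -668) = -380020 - 1*(-463) = -380020 + 463 = -379557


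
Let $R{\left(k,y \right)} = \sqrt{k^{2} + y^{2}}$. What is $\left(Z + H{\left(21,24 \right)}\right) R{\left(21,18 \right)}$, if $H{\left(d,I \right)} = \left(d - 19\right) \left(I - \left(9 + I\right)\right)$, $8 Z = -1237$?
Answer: $- \frac{4143 \sqrt{85}}{8} \approx -4774.6$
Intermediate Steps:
$Z = - \frac{1237}{8}$ ($Z = \frac{1}{8} \left(-1237\right) = - \frac{1237}{8} \approx -154.63$)
$H{\left(d,I \right)} = 171 - 9 d$ ($H{\left(d,I \right)} = \left(-19 + d\right) \left(-9\right) = 171 - 9 d$)
$\left(Z + H{\left(21,24 \right)}\right) R{\left(21,18 \right)} = \left(- \frac{1237}{8} + \left(171 - 189\right)\right) \sqrt{21^{2} + 18^{2}} = \left(- \frac{1237}{8} + \left(171 - 189\right)\right) \sqrt{441 + 324} = \left(- \frac{1237}{8} - 18\right) \sqrt{765} = - \frac{1381 \cdot 3 \sqrt{85}}{8} = - \frac{4143 \sqrt{85}}{8}$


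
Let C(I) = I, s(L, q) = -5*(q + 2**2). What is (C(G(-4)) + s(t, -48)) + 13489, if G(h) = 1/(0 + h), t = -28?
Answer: 54835/4 ≈ 13709.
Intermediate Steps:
G(h) = 1/h
s(L, q) = -20 - 5*q (s(L, q) = -5*(q + 4) = -5*(4 + q) = -20 - 5*q)
(C(G(-4)) + s(t, -48)) + 13489 = (1/(-4) + (-20 - 5*(-48))) + 13489 = (-1/4 + (-20 + 240)) + 13489 = (-1/4 + 220) + 13489 = 879/4 + 13489 = 54835/4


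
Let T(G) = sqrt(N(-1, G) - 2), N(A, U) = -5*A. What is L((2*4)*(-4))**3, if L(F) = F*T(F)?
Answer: -98304*sqrt(3) ≈ -1.7027e+5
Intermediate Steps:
T(G) = sqrt(3) (T(G) = sqrt(-5*(-1) - 2) = sqrt(5 - 2) = sqrt(3))
L(F) = F*sqrt(3)
L((2*4)*(-4))**3 = (((2*4)*(-4))*sqrt(3))**3 = ((8*(-4))*sqrt(3))**3 = (-32*sqrt(3))**3 = -98304*sqrt(3)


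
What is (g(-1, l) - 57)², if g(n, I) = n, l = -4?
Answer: 3364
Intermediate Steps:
(g(-1, l) - 57)² = (-1 - 57)² = (-58)² = 3364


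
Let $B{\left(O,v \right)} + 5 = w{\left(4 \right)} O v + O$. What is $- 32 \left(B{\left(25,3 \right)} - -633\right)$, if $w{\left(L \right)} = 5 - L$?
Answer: $-23296$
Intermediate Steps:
$B{\left(O,v \right)} = -5 + O + O v$ ($B{\left(O,v \right)} = -5 + \left(\left(5 - 4\right) O v + O\right) = -5 + \left(1 O v + O\right) = -5 + \left(O v + O\right) = -5 + \left(O + O v\right) = -5 + O + O v$)
$- 32 \left(B{\left(25,3 \right)} - -633\right) = - 32 \left(\left(-5 + 25 + 25 \cdot 3\right) - -633\right) = - 32 \left(\left(-5 + 25 + 75\right) + 633\right) = - 32 \left(95 + 633\right) = \left(-32\right) 728 = -23296$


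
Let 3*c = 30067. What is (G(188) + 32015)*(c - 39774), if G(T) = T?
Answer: -2874278765/3 ≈ -9.5809e+8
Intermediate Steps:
c = 30067/3 (c = (1/3)*30067 = 30067/3 ≈ 10022.)
(G(188) + 32015)*(c - 39774) = (188 + 32015)*(30067/3 - 39774) = 32203*(-89255/3) = -2874278765/3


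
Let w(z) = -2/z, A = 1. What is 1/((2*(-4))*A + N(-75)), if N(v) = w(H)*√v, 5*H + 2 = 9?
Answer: -98/2659 + 175*I*√3/5318 ≈ -0.036856 + 0.056997*I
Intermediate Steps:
H = 7/5 (H = -⅖ + (⅕)*9 = -⅖ + 9/5 = 7/5 ≈ 1.4000)
N(v) = -10*√v/7 (N(v) = (-2/7/5)*√v = (-2*5/7)*√v = -10*√v/7)
1/((2*(-4))*A + N(-75)) = 1/((2*(-4))*1 - 50*I*√3/7) = 1/(-8*1 - 50*I*√3/7) = 1/(-8 - 50*I*√3/7)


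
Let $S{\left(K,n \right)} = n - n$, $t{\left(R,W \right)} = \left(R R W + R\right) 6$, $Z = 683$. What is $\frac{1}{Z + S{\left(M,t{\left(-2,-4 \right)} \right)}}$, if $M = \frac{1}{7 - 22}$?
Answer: $\frac{1}{683} \approx 0.0014641$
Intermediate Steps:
$M = - \frac{1}{15}$ ($M = \frac{1}{-15} = - \frac{1}{15} \approx -0.066667$)
$t{\left(R,W \right)} = 6 R + 6 W R^{2}$ ($t{\left(R,W \right)} = \left(R^{2} W + R\right) 6 = \left(W R^{2} + R\right) 6 = \left(R + W R^{2}\right) 6 = 6 R + 6 W R^{2}$)
$S{\left(K,n \right)} = 0$
$\frac{1}{Z + S{\left(M,t{\left(-2,-4 \right)} \right)}} = \frac{1}{683 + 0} = \frac{1}{683}$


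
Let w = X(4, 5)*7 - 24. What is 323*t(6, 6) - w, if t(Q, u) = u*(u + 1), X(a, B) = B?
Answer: 13555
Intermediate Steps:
t(Q, u) = u*(1 + u)
w = 11 (w = 5*7 - 24 = 35 - 24 = 11)
323*t(6, 6) - w = 323*(6*(1 + 6)) - 1*11 = 323*(6*7) - 11 = 323*42 - 11 = 13566 - 11 = 13555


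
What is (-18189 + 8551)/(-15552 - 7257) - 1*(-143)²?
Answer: -466411603/22809 ≈ -20449.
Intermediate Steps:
(-18189 + 8551)/(-15552 - 7257) - 1*(-143)² = -9638/(-22809) - 1*20449 = -9638*(-1/22809) - 20449 = 9638/22809 - 20449 = -466411603/22809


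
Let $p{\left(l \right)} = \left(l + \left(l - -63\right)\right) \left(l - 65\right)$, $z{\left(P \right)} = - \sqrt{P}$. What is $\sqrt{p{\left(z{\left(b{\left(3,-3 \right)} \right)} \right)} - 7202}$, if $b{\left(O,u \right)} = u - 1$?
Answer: $\sqrt{-11305 + 134 i} \approx 0.6301 + 106.33 i$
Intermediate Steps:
$b{\left(O,u \right)} = -1 + u$ ($b{\left(O,u \right)} = u - 1 = -1 + u$)
$p{\left(l \right)} = \left(-65 + l\right) \left(63 + 2 l\right)$ ($p{\left(l \right)} = \left(l + \left(l + 63\right)\right) \left(-65 + l\right) = \left(l + \left(63 + l\right)\right) \left(-65 + l\right) = \left(63 + 2 l\right) \left(-65 + l\right) = \left(-65 + l\right) \left(63 + 2 l\right)$)
$\sqrt{p{\left(z{\left(b{\left(3,-3 \right)} \right)} \right)} - 7202} = \sqrt{\left(-4095 - 67 \left(- \sqrt{-1 - 3}\right) + 2 \left(- \sqrt{-1 - 3}\right)^{2}\right) - 7202} = \sqrt{\left(-4095 - 67 \left(- \sqrt{-4}\right) + 2 \left(- \sqrt{-4}\right)^{2}\right) - 7202} = \sqrt{\left(-4095 - 67 \left(- 2 i\right) + 2 \left(- 2 i\right)^{2}\right) - 7202} = \sqrt{\left(-4095 + 134 i + 2 \left(-4\right)\right) - 7202} = \sqrt{\left(-4095 + 134 i - 8\right) - 7202} = \sqrt{\left(-4103 + 134 i\right) - 7202} = \sqrt{-11305 + 134 i}$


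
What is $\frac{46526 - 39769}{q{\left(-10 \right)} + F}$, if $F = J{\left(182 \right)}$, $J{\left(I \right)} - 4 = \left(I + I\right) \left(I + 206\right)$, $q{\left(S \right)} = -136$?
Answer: $\frac{6757}{141100} \approx 0.047888$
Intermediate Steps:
$J{\left(I \right)} = 4 + 2 I \left(206 + I\right)$ ($J{\left(I \right)} = 4 + \left(I + I\right) \left(I + 206\right) = 4 + 2 I \left(206 + I\right)$)
$F = 141236$ ($F = 4 + 2 \cdot 182^{2} + 412 \cdot 182 = 4 + 2 \cdot 33124 + 74984 = 4 + 66248 + 74984 = 141236$)
$\frac{46526 - 39769}{q{\left(-10 \right)} + F} = \frac{46526 - 39769}{-136 + 141236} = \frac{6757}{141100}$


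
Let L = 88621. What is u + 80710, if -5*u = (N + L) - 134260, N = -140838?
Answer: 590027/5 ≈ 1.1801e+5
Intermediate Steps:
u = 186477/5 (u = -((-140838 + 88621) - 134260)/5 = -(-52217 - 134260)/5 = -⅕*(-186477) = 186477/5 ≈ 37295.)
u + 80710 = 186477/5 + 80710 = 590027/5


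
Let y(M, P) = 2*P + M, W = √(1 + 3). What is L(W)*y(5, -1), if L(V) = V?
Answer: 6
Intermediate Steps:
W = 2 (W = √4 = 2)
y(M, P) = M + 2*P
L(W)*y(5, -1) = 2*(5 + 2*(-1)) = 2*(5 - 2) = 2*3 = 6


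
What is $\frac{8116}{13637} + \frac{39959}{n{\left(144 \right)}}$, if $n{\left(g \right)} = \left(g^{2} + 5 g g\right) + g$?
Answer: $\frac{1555849843}{1698624720} \approx 0.91595$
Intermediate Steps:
$n{\left(g \right)} = g + 6 g^{2}$ ($n{\left(g \right)} = \left(g^{2} + 5 g^{2}\right) + g = 6 g^{2} + g = g + 6 g^{2}$)
$\frac{8116}{13637} + \frac{39959}{n{\left(144 \right)}} = \frac{8116}{13637} + \frac{39959}{144 \left(1 + 6 \cdot 144\right)} = 8116 \cdot \frac{1}{13637} + \frac{39959}{144 \left(1 + 864\right)} = \frac{8116}{13637} + \frac{39959}{144 \cdot 865} = \frac{8116}{13637} + \frac{39959}{124560} = \frac{1555849843}{1698624720}$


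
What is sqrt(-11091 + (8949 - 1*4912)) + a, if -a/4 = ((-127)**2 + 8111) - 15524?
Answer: -34864 + I*sqrt(7054) ≈ -34864.0 + 83.988*I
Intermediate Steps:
a = -34864 (a = -4*(((-127)**2 + 8111) - 15524) = -4*((16129 + 8111) - 15524) = -4*(24240 - 15524) = -4*8716 = -34864)
sqrt(-11091 + (8949 - 1*4912)) + a = sqrt(-11091 + (8949 - 1*4912)) - 34864 = sqrt(-11091 + (8949 - 4912)) - 34864 = sqrt(-11091 + 4037) - 34864 = sqrt(-7054) - 34864 = I*sqrt(7054) - 34864 = -34864 + I*sqrt(7054)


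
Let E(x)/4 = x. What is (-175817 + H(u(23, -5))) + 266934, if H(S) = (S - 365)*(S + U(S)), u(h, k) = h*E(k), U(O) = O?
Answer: 850117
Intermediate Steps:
E(x) = 4*x
u(h, k) = 4*h*k (u(h, k) = h*(4*k) = 4*h*k)
H(S) = 2*S*(-365 + S) (H(S) = (S - 365)*(S + S) = (-365 + S)*(2*S) = 2*S*(-365 + S))
(-175817 + H(u(23, -5))) + 266934 = (-175817 + 2*(4*23*(-5))*(-365 + 4*23*(-5))) + 266934 = (-175817 + 2*(-460)*(-365 - 460)) + 266934 = (-175817 + 2*(-460)*(-825)) + 266934 = (-175817 + 759000) + 266934 = 583183 + 266934 = 850117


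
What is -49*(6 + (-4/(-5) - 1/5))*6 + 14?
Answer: -9632/5 ≈ -1926.4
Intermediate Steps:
-49*(6 + (-4/(-5) - 1/5))*6 + 14 = -49*(6 + (-4*(-1/5) - 1*1/5))*6 + 14 = -49*(6 + (4/5 - 1/5))*6 + 14 = -49*(6 + 3/5)*6 + 14 = -1617*6/5 + 14 = -49*198/5 + 14 = -9702/5 + 14 = -9632/5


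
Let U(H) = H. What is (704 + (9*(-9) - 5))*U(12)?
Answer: 7416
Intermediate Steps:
(704 + (9*(-9) - 5))*U(12) = (704 + (9*(-9) - 5))*12 = (704 + (-81 - 5))*12 = (704 - 86)*12 = 618*12 = 7416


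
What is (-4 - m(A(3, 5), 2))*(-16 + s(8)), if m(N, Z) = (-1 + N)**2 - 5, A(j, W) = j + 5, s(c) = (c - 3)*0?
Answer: 768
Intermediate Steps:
s(c) = 0 (s(c) = (-3 + c)*0 = 0)
A(j, W) = 5 + j
m(N, Z) = -5 + (-1 + N)**2
(-4 - m(A(3, 5), 2))*(-16 + s(8)) = (-4 - (-5 + (-1 + (5 + 3))**2))*(-16 + 0) = (-4 - (-5 + (-1 + 8)**2))*(-16) = (-4 - (-5 + 7**2))*(-16) = (-4 - (-5 + 49))*(-16) = (-4 - 1*44)*(-16) = (-4 - 44)*(-16) = -48*(-16) = 768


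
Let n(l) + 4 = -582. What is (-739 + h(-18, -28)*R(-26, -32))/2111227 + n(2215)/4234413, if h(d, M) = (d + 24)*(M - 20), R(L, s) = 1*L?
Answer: 27340874315/8939807054751 ≈ 0.0030583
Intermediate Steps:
R(L, s) = L
h(d, M) = (-20 + M)*(24 + d) (h(d, M) = (24 + d)*(-20 + M) = (-20 + M)*(24 + d))
n(l) = -586 (n(l) = -4 - 582 = -586)
(-739 + h(-18, -28)*R(-26, -32))/2111227 + n(2215)/4234413 = (-739 + (-480 - 20*(-18) + 24*(-28) - 28*(-18))*(-26))/2111227 - 586/4234413 = (-739 + (-480 + 360 - 672 + 504)*(-26))*(1/2111227) - 586*1/4234413 = (-739 - 288*(-26))*(1/2111227) - 586/4234413 = (-739 + 7488)*(1/2111227) - 586/4234413 = 6749*(1/2111227) - 586/4234413 = 6749/2111227 - 586/4234413 = 27340874315/8939807054751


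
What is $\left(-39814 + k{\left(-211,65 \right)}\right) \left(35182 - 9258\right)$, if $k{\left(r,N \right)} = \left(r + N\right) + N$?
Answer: $-1034237980$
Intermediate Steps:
$k{\left(r,N \right)} = r + 2 N$ ($k{\left(r,N \right)} = \left(N + r\right) + N = r + 2 N$)
$\left(-39814 + k{\left(-211,65 \right)}\right) \left(35182 - 9258\right) = \left(-39814 + \left(-211 + 2 \cdot 65\right)\right) \left(35182 - 9258\right) = \left(-39814 + \left(-211 + 130\right)\right) 25924 = \left(-39814 - 81\right) 25924 = \left(-39895\right) 25924 = -1034237980$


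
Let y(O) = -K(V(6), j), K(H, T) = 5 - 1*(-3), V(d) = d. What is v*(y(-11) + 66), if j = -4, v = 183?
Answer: 10614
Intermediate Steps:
K(H, T) = 8 (K(H, T) = 5 + 3 = 8)
y(O) = -8 (y(O) = -1*8 = -8)
v*(y(-11) + 66) = 183*(-8 + 66) = 183*58 = 10614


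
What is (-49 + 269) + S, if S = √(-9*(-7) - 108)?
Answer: 220 + 3*I*√5 ≈ 220.0 + 6.7082*I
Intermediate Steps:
S = 3*I*√5 (S = √(63 - 108) = √(-45) = 3*I*√5 ≈ 6.7082*I)
(-49 + 269) + S = (-49 + 269) + 3*I*√5 = 220 + 3*I*√5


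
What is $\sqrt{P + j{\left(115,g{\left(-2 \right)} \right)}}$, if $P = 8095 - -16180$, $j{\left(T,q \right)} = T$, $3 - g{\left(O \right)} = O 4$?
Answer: $3 \sqrt{2710} \approx 156.17$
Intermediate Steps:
$g{\left(O \right)} = 3 - 4 O$ ($g{\left(O \right)} = 3 - O 4 = 3 - 4 O$)
$P = 24275$ ($P = 8095 + 16180 = 24275$)
$\sqrt{P + j{\left(115,g{\left(-2 \right)} \right)}} = \sqrt{24275 + 115} = \sqrt{24390} = 3 \sqrt{2710}$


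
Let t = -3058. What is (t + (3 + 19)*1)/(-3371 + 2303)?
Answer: 253/89 ≈ 2.8427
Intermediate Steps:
(t + (3 + 19)*1)/(-3371 + 2303) = (-3058 + (3 + 19)*1)/(-3371 + 2303) = (-3058 + 22*1)/(-1068) = (-3058 + 22)*(-1/1068) = -3036*(-1/1068) = 253/89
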